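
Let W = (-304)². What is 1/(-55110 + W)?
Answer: 1/37306 ≈ 2.6805e-5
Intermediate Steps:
W = 92416
1/(-55110 + W) = 1/(-55110 + 92416) = 1/37306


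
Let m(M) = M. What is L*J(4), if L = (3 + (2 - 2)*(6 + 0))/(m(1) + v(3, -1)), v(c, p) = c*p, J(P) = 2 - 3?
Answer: 3/2 ≈ 1.5000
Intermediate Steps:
J(P) = -1
L = -3/2 (L = (3 + (2 - 2)*(6 + 0))/(1 + 3*(-1)) = (3 + 0*6)/(1 - 3) = (3 + 0)/(-2) = 3*(-1/2) = -3/2 ≈ -1.5000)
L*J(4) = -3/2*(-1) = 3/2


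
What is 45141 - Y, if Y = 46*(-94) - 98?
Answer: 49563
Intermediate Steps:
Y = -4422 (Y = -4324 - 98 = -4422)
45141 - Y = 45141 - 1*(-4422) = 45141 + 4422 = 49563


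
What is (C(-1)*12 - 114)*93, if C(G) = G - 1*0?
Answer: -11718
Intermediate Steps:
C(G) = G (C(G) = G + 0 = G)
(C(-1)*12 - 114)*93 = (-1*12 - 114)*93 = (-12 - 114)*93 = -126*93 = -11718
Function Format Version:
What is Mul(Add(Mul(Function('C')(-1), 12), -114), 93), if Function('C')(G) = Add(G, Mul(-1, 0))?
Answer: -11718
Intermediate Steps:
Function('C')(G) = G (Function('C')(G) = Add(G, 0) = G)
Mul(Add(Mul(Function('C')(-1), 12), -114), 93) = Mul(Add(Mul(-1, 12), -114), 93) = Mul(Add(-12, -114), 93) = Mul(-126, 93) = -11718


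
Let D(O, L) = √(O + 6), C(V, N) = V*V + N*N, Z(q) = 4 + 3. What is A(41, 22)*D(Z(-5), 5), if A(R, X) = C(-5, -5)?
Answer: 50*√13 ≈ 180.28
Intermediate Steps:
Z(q) = 7
C(V, N) = N² + V² (C(V, N) = V² + N² = N² + V²)
A(R, X) = 50 (A(R, X) = (-5)² + (-5)² = 25 + 25 = 50)
D(O, L) = √(6 + O)
A(41, 22)*D(Z(-5), 5) = 50*√(6 + 7) = 50*√13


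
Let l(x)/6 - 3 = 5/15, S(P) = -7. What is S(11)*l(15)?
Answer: -140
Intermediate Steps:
l(x) = 20 (l(x) = 18 + 6*(5/15) = 18 + 6*(5*(1/15)) = 18 + 6*(1/3) = 18 + 2 = 20)
S(11)*l(15) = -7*20 = -140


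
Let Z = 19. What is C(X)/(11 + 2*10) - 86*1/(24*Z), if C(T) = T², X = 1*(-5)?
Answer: 4367/7068 ≈ 0.61786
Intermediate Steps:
X = -5
C(X)/(11 + 2*10) - 86*1/(24*Z) = (-5)²/(11 + 2*10) - 86/(19*24) = 25/(11 + 20) - 86/456 = 25/31 - 86*1/456 = 25*(1/31) - 43/228 = 25/31 - 43/228 = 4367/7068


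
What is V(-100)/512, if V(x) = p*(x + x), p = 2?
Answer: -25/32 ≈ -0.78125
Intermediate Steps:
V(x) = 4*x (V(x) = 2*(x + x) = 2*(2*x) = 4*x)
V(-100)/512 = (4*(-100))/512 = -400*1/512 = -25/32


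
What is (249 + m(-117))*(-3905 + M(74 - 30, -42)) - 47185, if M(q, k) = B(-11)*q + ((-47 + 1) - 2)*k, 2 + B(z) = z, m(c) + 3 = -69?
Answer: -482782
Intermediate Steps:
m(c) = -72 (m(c) = -3 - 69 = -72)
B(z) = -2 + z
M(q, k) = -48*k - 13*q (M(q, k) = (-2 - 11)*q + ((-47 + 1) - 2)*k = -13*q + (-46 - 2)*k = -13*q - 48*k = -48*k - 13*q)
(249 + m(-117))*(-3905 + M(74 - 30, -42)) - 47185 = (249 - 72)*(-3905 + (-48*(-42) - 13*(74 - 30))) - 47185 = 177*(-3905 + (2016 - 13*44)) - 47185 = 177*(-3905 + (2016 - 572)) - 47185 = 177*(-3905 + 1444) - 47185 = 177*(-2461) - 47185 = -435597 - 47185 = -482782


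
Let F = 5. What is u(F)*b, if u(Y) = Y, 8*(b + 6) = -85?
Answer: -665/8 ≈ -83.125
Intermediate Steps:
b = -133/8 (b = -6 + (⅛)*(-85) = -6 - 85/8 = -133/8 ≈ -16.625)
u(F)*b = 5*(-133/8) = -665/8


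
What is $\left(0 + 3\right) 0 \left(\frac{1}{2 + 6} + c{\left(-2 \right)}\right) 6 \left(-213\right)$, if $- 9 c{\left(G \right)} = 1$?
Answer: $0$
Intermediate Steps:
$c{\left(G \right)} = - \frac{1}{9}$ ($c{\left(G \right)} = \left(- \frac{1}{9}\right) 1 = - \frac{1}{9}$)
$\left(0 + 3\right) 0 \left(\frac{1}{2 + 6} + c{\left(-2 \right)}\right) 6 \left(-213\right) = \left(0 + 3\right) 0 \left(\frac{1}{2 + 6} - \frac{1}{9}\right) 6 \left(-213\right) = 3 \cdot 0 \left(\frac{1}{8} - \frac{1}{9}\right) 6 \left(-213\right) = 0 \left(\frac{1}{8} - \frac{1}{9}\right) 6 \left(-213\right) = 0 \cdot \frac{1}{72} \cdot 6 \left(-213\right) = 0 \cdot \frac{1}{12} \left(-213\right) = 0 \left(-213\right) = 0$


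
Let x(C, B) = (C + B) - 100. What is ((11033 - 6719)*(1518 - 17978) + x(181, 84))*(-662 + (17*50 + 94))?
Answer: -20024333550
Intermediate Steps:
x(C, B) = -100 + B + C (x(C, B) = (B + C) - 100 = -100 + B + C)
((11033 - 6719)*(1518 - 17978) + x(181, 84))*(-662 + (17*50 + 94)) = ((11033 - 6719)*(1518 - 17978) + (-100 + 84 + 181))*(-662 + (17*50 + 94)) = (4314*(-16460) + 165)*(-662 + (850 + 94)) = (-71008440 + 165)*(-662 + 944) = -71008275*282 = -20024333550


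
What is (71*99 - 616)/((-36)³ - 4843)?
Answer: -6413/51499 ≈ -0.12453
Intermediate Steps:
(71*99 - 616)/((-36)³ - 4843) = (7029 - 616)/(-46656 - 4843) = 6413/(-51499) = 6413*(-1/51499) = -6413/51499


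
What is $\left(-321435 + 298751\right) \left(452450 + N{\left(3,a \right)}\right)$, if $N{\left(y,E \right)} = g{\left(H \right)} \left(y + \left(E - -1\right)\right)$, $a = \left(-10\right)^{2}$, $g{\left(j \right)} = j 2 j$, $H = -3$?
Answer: $-10305840248$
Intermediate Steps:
$g{\left(j \right)} = 2 j^{2}$ ($g{\left(j \right)} = 2 j j = 2 j^{2}$)
$a = 100$
$N{\left(y,E \right)} = 18 + 18 E + 18 y$ ($N{\left(y,E \right)} = 2 \left(-3\right)^{2} \left(y + \left(E - -1\right)\right) = 2 \cdot 9 \left(y + \left(E + 1\right)\right) = 18 \left(y + \left(1 + E\right)\right) = 18 \left(1 + E + y\right) = 18 + 18 E + 18 y$)
$\left(-321435 + 298751\right) \left(452450 + N{\left(3,a \right)}\right) = \left(-321435 + 298751\right) \left(452450 + \left(18 + 18 \cdot 100 + 18 \cdot 3\right)\right) = - 22684 \left(452450 + \left(18 + 1800 + 54\right)\right) = - 22684 \left(452450 + 1872\right) = \left(-22684\right) 454322 = -10305840248$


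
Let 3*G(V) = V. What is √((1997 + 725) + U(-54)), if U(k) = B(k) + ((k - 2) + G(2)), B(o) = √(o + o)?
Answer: √(24000 + 54*I*√3)/3 ≈ 51.64 + 0.10062*I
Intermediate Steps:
G(V) = V/3
B(o) = √2*√o (B(o) = √(2*o) = √2*√o)
U(k) = -4/3 + k + √2*√k (U(k) = √2*√k + ((k - 2) + (⅓)*2) = √2*√k + ((-2 + k) + ⅔) = √2*√k + (-4/3 + k) = -4/3 + k + √2*√k)
√((1997 + 725) + U(-54)) = √((1997 + 725) + (-4/3 - 54 + √2*√(-54))) = √(2722 + (-4/3 - 54 + √2*(3*I*√6))) = √(2722 + (-4/3 - 54 + 6*I*√3)) = √(2722 + (-166/3 + 6*I*√3)) = √(8000/3 + 6*I*√3)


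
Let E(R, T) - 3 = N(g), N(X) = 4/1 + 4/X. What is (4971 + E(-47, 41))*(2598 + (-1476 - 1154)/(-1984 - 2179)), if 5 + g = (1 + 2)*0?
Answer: 11705188528/905 ≈ 1.2934e+7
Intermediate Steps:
g = -5 (g = -5 + (1 + 2)*0 = -5 + 3*0 = -5 + 0 = -5)
N(X) = 4 + 4/X (N(X) = 4*1 + 4/X = 4 + 4/X)
E(R, T) = 31/5 (E(R, T) = 3 + (4 + 4/(-5)) = 3 + (4 + 4*(-1/5)) = 3 + (4 - 4/5) = 3 + 16/5 = 31/5)
(4971 + E(-47, 41))*(2598 + (-1476 - 1154)/(-1984 - 2179)) = (4971 + 31/5)*(2598 + (-1476 - 1154)/(-1984 - 2179)) = 24886*(2598 - 2630/(-4163))/5 = 24886*(2598 - 2630*(-1/4163))/5 = 24886*(2598 + 2630/4163)/5 = (24886/5)*(10818104/4163) = 11705188528/905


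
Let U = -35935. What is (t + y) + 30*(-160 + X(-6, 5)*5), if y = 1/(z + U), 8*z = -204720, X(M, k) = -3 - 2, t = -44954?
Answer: -3107258601/61525 ≈ -50504.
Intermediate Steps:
X(M, k) = -5
z = -25590 (z = (⅛)*(-204720) = -25590)
y = -1/61525 (y = 1/(-25590 - 35935) = 1/(-61525) = -1/61525 ≈ -1.6254e-5)
(t + y) + 30*(-160 + X(-6, 5)*5) = (-44954 - 1/61525) + 30*(-160 - 5*5) = -2765794851/61525 + 30*(-160 - 25) = -2765794851/61525 + 30*(-185) = -2765794851/61525 - 5550 = -3107258601/61525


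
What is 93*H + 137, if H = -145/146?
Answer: 6517/146 ≈ 44.637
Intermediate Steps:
H = -145/146 (H = -145*1/146 = -145/146 ≈ -0.99315)
93*H + 137 = 93*(-145/146) + 137 = -13485/146 + 137 = 6517/146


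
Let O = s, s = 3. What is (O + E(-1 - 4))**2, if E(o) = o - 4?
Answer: 36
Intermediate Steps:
E(o) = -4 + o
O = 3
(O + E(-1 - 4))**2 = (3 + (-4 + (-1 - 4)))**2 = (3 + (-4 - 5))**2 = (3 - 9)**2 = (-6)**2 = 36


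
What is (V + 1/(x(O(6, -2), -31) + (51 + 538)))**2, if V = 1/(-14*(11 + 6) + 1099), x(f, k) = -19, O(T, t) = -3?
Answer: 25281/2973520900 ≈ 8.5020e-6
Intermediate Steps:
V = 1/861 (V = 1/(-14*17 + 1099) = 1/(-238 + 1099) = 1/861 ≈ 0.0011614)
(V + 1/(x(O(6, -2), -31) + (51 + 538)))**2 = (1/861 + 1/(-19 + (51 + 538)))**2 = (1/861 + 1/(-19 + 589))**2 = (1/861 + 1/570)**2 = (159/54530)**2 = 25281/2973520900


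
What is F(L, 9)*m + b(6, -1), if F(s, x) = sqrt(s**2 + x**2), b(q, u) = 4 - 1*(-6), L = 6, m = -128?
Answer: 10 - 384*sqrt(13) ≈ -1374.5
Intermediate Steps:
b(q, u) = 10 (b(q, u) = 4 + 6 = 10)
F(L, 9)*m + b(6, -1) = sqrt(6**2 + 9**2)*(-128) + 10 = sqrt(36 + 81)*(-128) + 10 = sqrt(117)*(-128) + 10 = (3*sqrt(13))*(-128) + 10 = -384*sqrt(13) + 10 = 10 - 384*sqrt(13)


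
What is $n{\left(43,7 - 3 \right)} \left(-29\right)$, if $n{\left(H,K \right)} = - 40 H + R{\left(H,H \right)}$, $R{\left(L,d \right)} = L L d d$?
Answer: $-99095349$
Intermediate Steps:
$R{\left(L,d \right)} = L^{2} d^{2}$ ($R{\left(L,d \right)} = d L^{2} d = L^{2} d^{2}$)
$n{\left(H,K \right)} = H^{4} - 40 H$ ($n{\left(H,K \right)} = - 40 H + H^{2} H^{2} = - 40 H + H^{4} = H^{4} - 40 H$)
$n{\left(43,7 - 3 \right)} \left(-29\right) = 43 \left(-40 + 43^{3}\right) \left(-29\right) = 43 \left(-40 + 79507\right) \left(-29\right) = 43 \cdot 79467 \left(-29\right) = 3417081 \left(-29\right) = -99095349$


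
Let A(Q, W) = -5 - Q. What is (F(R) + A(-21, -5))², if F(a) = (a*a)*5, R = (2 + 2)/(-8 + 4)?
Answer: 441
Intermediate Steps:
R = -1 (R = 4/(-4) = 4*(-¼) = -1)
F(a) = 5*a² (F(a) = a²*5 = 5*a²)
(F(R) + A(-21, -5))² = (5*(-1)² + (-5 - 1*(-21)))² = (5*1 + (-5 + 21))² = (5 + 16)² = 21² = 441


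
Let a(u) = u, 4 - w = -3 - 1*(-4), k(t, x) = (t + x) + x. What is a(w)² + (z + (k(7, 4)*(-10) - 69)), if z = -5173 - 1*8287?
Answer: -13670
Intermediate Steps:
z = -13460 (z = -5173 - 8287 = -13460)
k(t, x) = t + 2*x
w = 3 (w = 4 - (-3 - 1*(-4)) = 4 - (-3 + 4) = 4 - 1*1 = 4 - 1 = 3)
a(w)² + (z + (k(7, 4)*(-10) - 69)) = 3² + (-13460 + ((7 + 2*4)*(-10) - 69)) = 9 + (-13460 + ((7 + 8)*(-10) - 69)) = 9 + (-13460 + (15*(-10) - 69)) = 9 + (-13460 + (-150 - 69)) = 9 + (-13460 - 219) = 9 - 13679 = -13670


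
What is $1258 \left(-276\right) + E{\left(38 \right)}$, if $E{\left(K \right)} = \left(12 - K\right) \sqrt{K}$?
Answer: $-347208 - 26 \sqrt{38} \approx -3.4737 \cdot 10^{5}$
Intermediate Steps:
$E{\left(K \right)} = \sqrt{K} \left(12 - K\right)$
$1258 \left(-276\right) + E{\left(38 \right)} = 1258 \left(-276\right) + \sqrt{38} \left(12 - 38\right) = -347208 + \sqrt{38} \left(12 - 38\right) = -347208 + \sqrt{38} \left(-26\right) = -347208 - 26 \sqrt{38}$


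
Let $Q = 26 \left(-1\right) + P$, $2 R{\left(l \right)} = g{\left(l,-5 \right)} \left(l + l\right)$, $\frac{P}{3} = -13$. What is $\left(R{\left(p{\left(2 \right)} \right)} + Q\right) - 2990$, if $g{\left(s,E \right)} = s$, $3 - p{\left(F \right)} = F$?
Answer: $-3054$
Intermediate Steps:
$P = -39$ ($P = 3 \left(-13\right) = -39$)
$p{\left(F \right)} = 3 - F$
$R{\left(l \right)} = l^{2}$ ($R{\left(l \right)} = \frac{l \left(l + l\right)}{2} = \frac{l 2 l}{2} = \frac{2 l^{2}}{2} = l^{2}$)
$Q = -65$ ($Q = 26 \left(-1\right) - 39 = -26 - 39 = -65$)
$\left(R{\left(p{\left(2 \right)} \right)} + Q\right) - 2990 = \left(\left(3 - 2\right)^{2} - 65\right) - 2990 = \left(1^{2} - 65\right) - 2990 = \left(1 - 65\right) - 2990 = -64 - 2990 = -3054$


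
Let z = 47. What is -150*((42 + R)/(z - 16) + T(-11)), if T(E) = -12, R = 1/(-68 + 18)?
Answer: 49503/31 ≈ 1596.9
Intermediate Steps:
R = -1/50 (R = 1/(-50) = -1/50 ≈ -0.020000)
-150*((42 + R)/(z - 16) + T(-11)) = -150*((42 - 1/50)/(47 - 16) - 12) = -150*((2099/50)/31 - 12) = -150*((2099/50)*(1/31) - 12) = -150*(2099/1550 - 12) = -150*(-16501/1550) = 49503/31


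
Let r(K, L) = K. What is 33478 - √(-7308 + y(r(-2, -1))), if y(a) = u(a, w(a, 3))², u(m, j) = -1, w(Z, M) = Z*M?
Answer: 33478 - I*√7307 ≈ 33478.0 - 85.481*I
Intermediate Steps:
w(Z, M) = M*Z
y(a) = 1 (y(a) = (-1)² = 1)
33478 - √(-7308 + y(r(-2, -1))) = 33478 - √(-7308 + 1) = 33478 - √(-7307) = 33478 - I*√7307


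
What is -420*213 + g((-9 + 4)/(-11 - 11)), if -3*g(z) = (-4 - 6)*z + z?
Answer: -1968105/22 ≈ -89459.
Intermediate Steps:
g(z) = 3*z (g(z) = -((-4 - 6)*z + z)/3 = -(-10*z + z)/3 = -(-3)*z = 3*z)
-420*213 + g((-9 + 4)/(-11 - 11)) = -420*213 + 3*((-9 + 4)/(-11 - 11)) = -89460 + 3*(-5/(-22)) = -89460 + 3*(-5*(-1/22)) = -89460 + 3*(5/22) = -89460 + 15/22 = -1968105/22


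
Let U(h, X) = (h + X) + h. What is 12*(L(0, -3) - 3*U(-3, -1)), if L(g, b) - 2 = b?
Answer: 240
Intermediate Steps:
U(h, X) = X + 2*h (U(h, X) = (X + h) + h = X + 2*h)
L(g, b) = 2 + b
12*(L(0, -3) - 3*U(-3, -1)) = 12*((2 - 3) - 3*(-1 + 2*(-3))) = 12*(-1 - 3*(-1 - 6)) = 12*(-1 - 3*(-7)) = 12*(-1 + 21) = 12*20 = 240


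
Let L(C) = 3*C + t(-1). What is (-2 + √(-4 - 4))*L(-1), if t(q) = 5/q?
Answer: 16 - 16*I*√2 ≈ 16.0 - 22.627*I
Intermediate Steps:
L(C) = -5 + 3*C (L(C) = 3*C + 5/(-1) = 3*C + 5*(-1) = 3*C - 5 = -5 + 3*C)
(-2 + √(-4 - 4))*L(-1) = (-2 + √(-4 - 4))*(-5 + 3*(-1)) = (-2 + √(-8))*(-5 - 3) = (-2 + 2*I*√2)*(-8) = 16 - 16*I*√2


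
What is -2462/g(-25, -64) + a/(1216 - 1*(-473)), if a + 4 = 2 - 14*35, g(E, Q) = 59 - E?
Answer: -699941/23646 ≈ -29.601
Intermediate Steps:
a = -492 (a = -4 + (2 - 14*35) = -4 + (2 - 490) = -4 - 488 = -492)
-2462/g(-25, -64) + a/(1216 - 1*(-473)) = -2462/(59 - 1*(-25)) - 492/(1216 - 1*(-473)) = -2462/(59 + 25) - 492/(1216 + 473) = -2462/84 - 492/1689 = -2462*1/84 - 492*1/1689 = -1231/42 - 164/563 = -699941/23646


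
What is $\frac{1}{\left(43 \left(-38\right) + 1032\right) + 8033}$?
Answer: $\frac{1}{7431} \approx 0.00013457$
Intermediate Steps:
$\frac{1}{\left(43 \left(-38\right) + 1032\right) + 8033} = \frac{1}{\left(-1634 + 1032\right) + 8033} = \frac{1}{-602 + 8033} = \frac{1}{7431}$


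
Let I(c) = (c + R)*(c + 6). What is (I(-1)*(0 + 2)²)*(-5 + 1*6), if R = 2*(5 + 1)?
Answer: 220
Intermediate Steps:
R = 12 (R = 2*6 = 12)
I(c) = (6 + c)*(12 + c) (I(c) = (c + 12)*(c + 6) = (12 + c)*(6 + c) = (6 + c)*(12 + c))
(I(-1)*(0 + 2)²)*(-5 + 1*6) = ((72 + (-1)² + 18*(-1))*(0 + 2)²)*(-5 + 1*6) = ((72 + 1 - 18)*2²)*(-5 + 6) = (55*4)*1 = 220*1 = 220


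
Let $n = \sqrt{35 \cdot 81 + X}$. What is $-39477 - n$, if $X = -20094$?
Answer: $-39477 - i \sqrt{17259} \approx -39477.0 - 131.37 i$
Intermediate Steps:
$n = i \sqrt{17259}$ ($n = \sqrt{35 \cdot 81 - 20094} = \sqrt{2835 - 20094} = \sqrt{-17259} = i \sqrt{17259} \approx 131.37 i$)
$-39477 - n = -39477 - i \sqrt{17259}$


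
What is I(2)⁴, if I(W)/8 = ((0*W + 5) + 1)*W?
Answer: 84934656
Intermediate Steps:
I(W) = 48*W (I(W) = 8*(((0*W + 5) + 1)*W) = 8*(((0 + 5) + 1)*W) = 8*((5 + 1)*W) = 8*(6*W) = 48*W)
I(2)⁴ = (48*2)⁴ = 96⁴ = 84934656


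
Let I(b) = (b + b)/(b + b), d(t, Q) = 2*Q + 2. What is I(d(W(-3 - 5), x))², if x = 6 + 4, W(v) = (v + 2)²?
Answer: 1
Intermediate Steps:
W(v) = (2 + v)²
x = 10
d(t, Q) = 2 + 2*Q
I(b) = 1 (I(b) = (2*b)/((2*b)) = (2*b)*(1/(2*b)) = 1)
I(d(W(-3 - 5), x))² = 1² = 1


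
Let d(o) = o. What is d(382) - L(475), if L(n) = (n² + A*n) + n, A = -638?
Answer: 77332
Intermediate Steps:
L(n) = n² - 637*n (L(n) = (n² - 638*n) + n = n² - 637*n)
d(382) - L(475) = 382 - 475*(-637 + 475) = 382 - 475*(-162) = 382 - 1*(-76950) = 382 + 76950 = 77332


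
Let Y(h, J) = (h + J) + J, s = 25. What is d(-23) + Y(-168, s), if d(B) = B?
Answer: -141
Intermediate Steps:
Y(h, J) = h + 2*J (Y(h, J) = (J + h) + J = h + 2*J)
d(-23) + Y(-168, s) = -23 + (-168 + 2*25) = -23 + (-168 + 50) = -23 - 118 = -141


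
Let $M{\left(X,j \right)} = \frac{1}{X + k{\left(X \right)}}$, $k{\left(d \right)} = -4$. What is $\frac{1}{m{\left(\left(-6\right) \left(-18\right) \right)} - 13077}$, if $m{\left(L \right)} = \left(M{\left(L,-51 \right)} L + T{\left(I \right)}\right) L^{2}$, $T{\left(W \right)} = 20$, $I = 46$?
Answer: $\frac{13}{3020103} \approx 4.3045 \cdot 10^{-6}$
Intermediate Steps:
$M{\left(X,j \right)} = \frac{1}{-4 + X}$ ($M{\left(X,j \right)} = \frac{1}{X - 4} = \frac{1}{-4 + X}$)
$m{\left(L \right)} = L^{2} \left(20 + \frac{L}{-4 + L}\right)$ ($m{\left(L \right)} = \left(\frac{L}{-4 + L} + 20\right) L^{2} = \left(20 + \frac{L}{-4 + L}\right) L^{2} = L^{2} \left(20 + \frac{L}{-4 + L}\right)$)
$\frac{1}{m{\left(\left(-6\right) \left(-18\right) \right)} - 13077} = \frac{1}{\frac{\left(\left(-6\right) \left(-18\right)\right)^{2} \left(-80 + 21 \left(\left(-6\right) \left(-18\right)\right)\right)}{-4 - -108} - 13077} = \frac{1}{\frac{108^{2} \left(-80 + 21 \cdot 108\right)}{-4 + 108} - 13077} = \frac{1}{\frac{11664 \left(-80 + 2268\right)}{104} - 13077} = \frac{1}{11664 \cdot \frac{1}{104} \cdot 2188 - 13077} = \frac{1}{\frac{3190104}{13} - 13077} = \frac{1}{\frac{3020103}{13}} = \frac{13}{3020103}$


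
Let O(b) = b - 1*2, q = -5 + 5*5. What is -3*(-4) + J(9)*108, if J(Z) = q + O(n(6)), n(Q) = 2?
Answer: 2172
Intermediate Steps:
q = 20 (q = -5 + 25 = 20)
O(b) = -2 + b (O(b) = b - 2 = -2 + b)
J(Z) = 20 (J(Z) = 20 + (-2 + 2) = 20 + 0 = 20)
-3*(-4) + J(9)*108 = -3*(-4) + 20*108 = 12 + 2160 = 2172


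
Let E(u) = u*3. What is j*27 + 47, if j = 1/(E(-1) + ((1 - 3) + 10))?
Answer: 262/5 ≈ 52.400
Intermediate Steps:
E(u) = 3*u
j = ⅕ (j = 1/(3*(-1) + ((1 - 3) + 10)) = 1/(-3 + (-2 + 10)) = 1/(-3 + 8) = 1/5 = ⅕ ≈ 0.20000)
j*27 + 47 = (⅕)*27 + 47 = 27/5 + 47 = 262/5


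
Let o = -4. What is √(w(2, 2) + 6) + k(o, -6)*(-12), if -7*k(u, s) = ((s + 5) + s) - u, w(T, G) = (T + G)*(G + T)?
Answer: -36/7 + √22 ≈ -0.45244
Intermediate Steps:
w(T, G) = (G + T)² (w(T, G) = (G + T)*(G + T) = (G + T)²)
k(u, s) = -5/7 - 2*s/7 + u/7 (k(u, s) = -(((s + 5) + s) - u)/7 = -(((5 + s) + s) - u)/7 = -((5 + 2*s) - u)/7 = -(5 - u + 2*s)/7 = -5/7 - 2*s/7 + u/7)
√(w(2, 2) + 6) + k(o, -6)*(-12) = √((2 + 2)² + 6) + (-5/7 - 2/7*(-6) + (⅐)*(-4))*(-12) = √(4² + 6) + (-5/7 + 12/7 - 4/7)*(-12) = √(16 + 6) + (3/7)*(-12) = √22 - 36/7 = -36/7 + √22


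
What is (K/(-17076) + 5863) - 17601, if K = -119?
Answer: -200437969/17076 ≈ -11738.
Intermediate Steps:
(K/(-17076) + 5863) - 17601 = (-119/(-17076) + 5863) - 17601 = (-119*(-1/17076) + 5863) - 17601 = (119/17076 + 5863) - 17601 = 100116707/17076 - 17601 = -200437969/17076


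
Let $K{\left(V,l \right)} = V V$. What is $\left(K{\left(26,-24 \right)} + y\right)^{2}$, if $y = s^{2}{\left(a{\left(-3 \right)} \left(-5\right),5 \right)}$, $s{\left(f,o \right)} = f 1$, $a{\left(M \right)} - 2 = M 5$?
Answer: $24019801$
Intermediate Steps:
$a{\left(M \right)} = 2 + 5 M$ ($a{\left(M \right)} = 2 + M 5 = 2 + 5 M$)
$K{\left(V,l \right)} = V^{2}$
$s{\left(f,o \right)} = f$
$y = 4225$ ($y = \left(\left(2 + 5 \left(-3\right)\right) \left(-5\right)\right)^{2} = \left(\left(2 - 15\right) \left(-5\right)\right)^{2} = \left(\left(-13\right) \left(-5\right)\right)^{2} = 65^{2} = 4225$)
$\left(K{\left(26,-24 \right)} + y\right)^{2} = \left(26^{2} + 4225\right)^{2} = \left(676 + 4225\right)^{2} = 4901^{2} = 24019801$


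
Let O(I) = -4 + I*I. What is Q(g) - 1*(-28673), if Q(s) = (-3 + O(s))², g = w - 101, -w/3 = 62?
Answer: 6783527717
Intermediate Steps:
w = -186 (w = -3*62 = -186)
g = -287 (g = -186 - 101 = -287)
O(I) = -4 + I²
Q(s) = (-7 + s²)² (Q(s) = (-3 + (-4 + s²))² = (-7 + s²)²)
Q(g) - 1*(-28673) = (-7 + (-287)²)² - 1*(-28673) = (-7 + 82369)² + 28673 = 82362² + 28673 = 6783499044 + 28673 = 6783527717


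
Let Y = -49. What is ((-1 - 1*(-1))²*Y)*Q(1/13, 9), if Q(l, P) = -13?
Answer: 0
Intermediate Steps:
((-1 - 1*(-1))²*Y)*Q(1/13, 9) = ((-1 - 1*(-1))²*(-49))*(-13) = ((-1 + 1)²*(-49))*(-13) = (0²*(-49))*(-13) = (0*(-49))*(-13) = 0*(-13) = 0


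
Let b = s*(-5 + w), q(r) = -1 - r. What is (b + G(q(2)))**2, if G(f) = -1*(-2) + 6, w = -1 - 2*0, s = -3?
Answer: 676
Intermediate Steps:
w = -1 (w = -1 + 0 = -1)
G(f) = 8 (G(f) = 2 + 6 = 8)
b = 18 (b = -3*(-5 - 1) = -3*(-6) = 18)
(b + G(q(2)))**2 = (18 + 8)**2 = 26**2 = 676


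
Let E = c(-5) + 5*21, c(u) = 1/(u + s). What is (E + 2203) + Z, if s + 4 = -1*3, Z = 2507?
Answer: 57779/12 ≈ 4814.9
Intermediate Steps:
s = -7 (s = -4 - 1*3 = -4 - 3 = -7)
c(u) = 1/(-7 + u) (c(u) = 1/(u - 7) = 1/(-7 + u))
E = 1259/12 (E = 1/(-7 - 5) + 5*21 = 1/(-12) + 105 = -1/12 + 105 = 1259/12 ≈ 104.92)
(E + 2203) + Z = (1259/12 + 2203) + 2507 = 27695/12 + 2507 = 57779/12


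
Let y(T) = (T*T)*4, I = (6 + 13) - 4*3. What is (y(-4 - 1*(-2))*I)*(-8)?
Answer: -896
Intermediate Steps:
I = 7 (I = 19 - 12 = 7)
y(T) = 4*T**2 (y(T) = T**2*4 = 4*T**2)
(y(-4 - 1*(-2))*I)*(-8) = ((4*(-4 - 1*(-2))**2)*7)*(-8) = ((4*(-4 + 2)**2)*7)*(-8) = ((4*(-2)**2)*7)*(-8) = ((4*4)*7)*(-8) = (16*7)*(-8) = 112*(-8) = -896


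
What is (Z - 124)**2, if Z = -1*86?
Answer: 44100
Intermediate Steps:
Z = -86
(Z - 124)**2 = (-86 - 124)**2 = (-210)**2 = 44100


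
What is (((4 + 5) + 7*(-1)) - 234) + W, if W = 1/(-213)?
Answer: -49417/213 ≈ -232.00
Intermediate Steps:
W = -1/213 ≈ -0.0046948
(((4 + 5) + 7*(-1)) - 234) + W = (((4 + 5) + 7*(-1)) - 234) - 1/213 = ((9 - 7) - 234) - 1/213 = (2 - 234) - 1/213 = -232 - 1/213 = -49417/213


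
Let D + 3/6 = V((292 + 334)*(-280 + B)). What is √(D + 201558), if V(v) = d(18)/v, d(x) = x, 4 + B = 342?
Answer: 2*√4151677817566/9077 ≈ 448.95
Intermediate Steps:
B = 338 (B = -4 + 342 = 338)
V(v) = 18/v
D = -4534/9077 (D = -½ + 18/(((292 + 334)*(-280 + 338))) = -½ + 18/((626*58)) = -½ + 18/36308 = -½ + 18*(1/36308) = -½ + 9/18154 = -4534/9077 ≈ -0.49950)
√(D + 201558) = √(-4534/9077 + 201558) = √(1829537432/9077) = 2*√4151677817566/9077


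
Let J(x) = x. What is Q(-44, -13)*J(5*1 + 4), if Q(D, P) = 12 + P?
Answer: -9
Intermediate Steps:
Q(-44, -13)*J(5*1 + 4) = (12 - 13)*(5*1 + 4) = -(5 + 4) = -1*9 = -9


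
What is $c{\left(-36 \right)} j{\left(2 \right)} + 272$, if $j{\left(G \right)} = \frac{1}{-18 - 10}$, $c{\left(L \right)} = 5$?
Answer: $\frac{7611}{28} \approx 271.82$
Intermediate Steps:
$j{\left(G \right)} = - \frac{1}{28}$ ($j{\left(G \right)} = \frac{1}{-28} = - \frac{1}{28}$)
$c{\left(-36 \right)} j{\left(2 \right)} + 272 = 5 \left(- \frac{1}{28}\right) + 272 = - \frac{5}{28} + 272 = \frac{7611}{28}$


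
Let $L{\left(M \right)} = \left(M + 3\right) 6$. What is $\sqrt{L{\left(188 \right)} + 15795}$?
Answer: $\sqrt{16941} \approx 130.16$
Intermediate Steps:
$L{\left(M \right)} = 18 + 6 M$ ($L{\left(M \right)} = \left(3 + M\right) 6 = 18 + 6 M$)
$\sqrt{L{\left(188 \right)} + 15795} = \sqrt{\left(18 + 6 \cdot 188\right) + 15795} = \sqrt{\left(18 + 1128\right) + 15795} = \sqrt{1146 + 15795} = \sqrt{16941}$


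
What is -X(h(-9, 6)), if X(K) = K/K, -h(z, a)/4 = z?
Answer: -1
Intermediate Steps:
h(z, a) = -4*z
X(K) = 1
-X(h(-9, 6)) = -1*1 = -1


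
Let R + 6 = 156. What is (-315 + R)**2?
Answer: 27225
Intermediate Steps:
R = 150 (R = -6 + 156 = 150)
(-315 + R)**2 = (-315 + 150)**2 = (-165)**2 = 27225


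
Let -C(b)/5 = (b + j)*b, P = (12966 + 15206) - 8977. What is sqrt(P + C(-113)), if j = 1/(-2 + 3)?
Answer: I*sqrt(44085) ≈ 209.96*I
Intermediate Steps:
j = 1 (j = 1/1 = 1)
P = 19195 (P = 28172 - 8977 = 19195)
C(b) = -5*b*(1 + b) (C(b) = -5*(b + 1)*b = -5*(1 + b)*b = -5*b*(1 + b))
sqrt(P + C(-113)) = sqrt(19195 - 5*(-113)*(1 - 113)) = sqrt(19195 - 5*(-113)*(-112)) = sqrt(19195 - 63280) = sqrt(-44085) = I*sqrt(44085)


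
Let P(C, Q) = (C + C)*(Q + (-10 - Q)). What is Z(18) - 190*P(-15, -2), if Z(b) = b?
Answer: -56982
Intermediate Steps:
P(C, Q) = -20*C (P(C, Q) = (2*C)*(-10) = -20*C)
Z(18) - 190*P(-15, -2) = 18 - (-3800)*(-15) = 18 - 190*300 = 18 - 57000 = -56982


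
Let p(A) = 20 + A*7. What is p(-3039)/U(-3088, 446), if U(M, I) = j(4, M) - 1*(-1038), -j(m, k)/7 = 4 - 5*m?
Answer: -21253/1150 ≈ -18.481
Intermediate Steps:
j(m, k) = -28 + 35*m (j(m, k) = -7*(4 - 5*m) = -28 + 35*m)
U(M, I) = 1150 (U(M, I) = (-28 + 35*4) - 1*(-1038) = (-28 + 140) + 1038 = 112 + 1038 = 1150)
p(A) = 20 + 7*A
p(-3039)/U(-3088, 446) = (20 + 7*(-3039))/1150 = (20 - 21273)*(1/1150) = -21253*1/1150 = -21253/1150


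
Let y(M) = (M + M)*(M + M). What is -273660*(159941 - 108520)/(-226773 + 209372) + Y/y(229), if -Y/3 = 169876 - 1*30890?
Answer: 1475882331795441/1825051682 ≈ 8.0868e+5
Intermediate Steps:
Y = -416958 (Y = -3*(169876 - 1*30890) = -3*(169876 - 30890) = -3*138986 = -416958)
y(M) = 4*M**2 (y(M) = (2*M)*(2*M) = 4*M**2)
-273660*(159941 - 108520)/(-226773 + 209372) + Y/y(229) = -273660*(159941 - 108520)/(-226773 + 209372) - 416958/(4*229**2) = -273660/((-17401/51421)) - 416958/(4*52441) = -273660/((-17401*1/51421)) - 416958/209764 = -273660/(-17401/51421) - 416958*1/209764 = -273660*(-51421/17401) - 208479/104882 = 14071870860/17401 - 208479/104882 = 1475882331795441/1825051682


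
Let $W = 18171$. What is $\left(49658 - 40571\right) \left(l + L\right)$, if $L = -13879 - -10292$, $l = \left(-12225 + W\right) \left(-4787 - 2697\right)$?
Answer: $-404402859237$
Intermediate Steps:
$l = -44499864$ ($l = \left(-12225 + 18171\right) \left(-4787 - 2697\right) = 5946 \left(-7484\right) = -44499864$)
$L = -3587$ ($L = -13879 + 10292 = -3587$)
$\left(49658 - 40571\right) \left(l + L\right) = \left(49658 - 40571\right) \left(-44499864 - 3587\right) = 9087 \left(-44503451\right) = -404402859237$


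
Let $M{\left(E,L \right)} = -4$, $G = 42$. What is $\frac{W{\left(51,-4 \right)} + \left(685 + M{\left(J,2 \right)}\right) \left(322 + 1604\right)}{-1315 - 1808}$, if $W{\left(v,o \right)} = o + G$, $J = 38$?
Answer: $- \frac{1311644}{3123} \approx -420.0$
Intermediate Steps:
$W{\left(v,o \right)} = 42 + o$ ($W{\left(v,o \right)} = o + 42 = 42 + o$)
$\frac{W{\left(51,-4 \right)} + \left(685 + M{\left(J,2 \right)}\right) \left(322 + 1604\right)}{-1315 - 1808} = \frac{\left(42 - 4\right) + \left(685 - 4\right) \left(322 + 1604\right)}{-1315 - 1808} = \frac{38 + 681 \cdot 1926}{-3123} = \left(38 + 1311606\right) \left(- \frac{1}{3123}\right) = 1311644 \left(- \frac{1}{3123}\right) = - \frac{1311644}{3123}$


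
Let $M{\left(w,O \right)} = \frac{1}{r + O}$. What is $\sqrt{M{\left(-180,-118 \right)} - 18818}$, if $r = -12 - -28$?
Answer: $\frac{19 i \sqrt{542334}}{102} \approx 137.18 i$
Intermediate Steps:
$r = 16$ ($r = -12 + 28 = 16$)
$M{\left(w,O \right)} = \frac{1}{16 + O}$
$\sqrt{M{\left(-180,-118 \right)} - 18818} = \sqrt{\frac{1}{16 - 118} - 18818} = \sqrt{\frac{1}{-102} - 18818} = \sqrt{- \frac{1}{102} - 18818} = \sqrt{- \frac{1919437}{102}} = \frac{19 i \sqrt{542334}}{102}$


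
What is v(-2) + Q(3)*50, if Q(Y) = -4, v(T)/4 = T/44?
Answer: -2202/11 ≈ -200.18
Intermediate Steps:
v(T) = T/11 (v(T) = 4*(T/44) = T/11)
v(-2) + Q(3)*50 = (1/11)*(-2) - 4*50 = -2/11 - 200 = -2202/11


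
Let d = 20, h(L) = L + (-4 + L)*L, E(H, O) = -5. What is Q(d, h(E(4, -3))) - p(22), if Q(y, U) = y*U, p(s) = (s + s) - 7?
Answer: 763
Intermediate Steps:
p(s) = -7 + 2*s (p(s) = 2*s - 7 = -7 + 2*s)
h(L) = L + L*(-4 + L)
Q(y, U) = U*y
Q(d, h(E(4, -3))) - p(22) = -5*(-3 - 5)*20 - (-7 + 2*22) = -5*(-8)*20 - (-7 + 44) = 40*20 - 1*37 = 800 - 37 = 763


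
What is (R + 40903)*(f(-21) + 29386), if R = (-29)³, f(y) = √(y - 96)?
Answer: 485280404 + 49542*I*√13 ≈ 4.8528e+8 + 1.7863e+5*I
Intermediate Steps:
f(y) = √(-96 + y)
R = -24389
(R + 40903)*(f(-21) + 29386) = (-24389 + 40903)*(√(-96 - 21) + 29386) = 16514*(√(-117) + 29386) = 16514*(3*I*√13 + 29386) = 16514*(29386 + 3*I*√13) = 485280404 + 49542*I*√13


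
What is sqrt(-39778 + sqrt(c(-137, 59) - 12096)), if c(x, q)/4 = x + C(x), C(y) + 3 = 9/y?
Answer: sqrt(-746593282 + 274*I*sqrt(59386349))/137 ≈ 0.28203 + 199.44*I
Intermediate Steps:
C(y) = -3 + 9/y
c(x, q) = -12 + 4*x + 36/x (c(x, q) = 4*(x + (-3 + 9/x)) = 4*(-3 + x + 9/x) = -12 + 4*x + 36/x)
sqrt(-39778 + sqrt(c(-137, 59) - 12096)) = sqrt(-39778 + sqrt((-12 + 4*(-137) + 36/(-137)) - 12096)) = sqrt(-39778 + sqrt((-12 - 548 + 36*(-1/137)) - 12096)) = sqrt(-39778 + sqrt((-12 - 548 - 36/137) - 12096)) = sqrt(-39778 + sqrt(-76756/137 - 12096)) = sqrt(-39778 + sqrt(-1733908/137)) = sqrt(-39778 + 2*I*sqrt(59386349)/137)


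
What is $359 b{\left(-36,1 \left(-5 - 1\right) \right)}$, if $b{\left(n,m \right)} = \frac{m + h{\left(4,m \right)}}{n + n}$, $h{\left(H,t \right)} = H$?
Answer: $\frac{359}{36} \approx 9.9722$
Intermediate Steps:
$b{\left(n,m \right)} = \frac{4 + m}{2 n}$ ($b{\left(n,m \right)} = \frac{m + 4}{n + n} = \frac{4 + m}{2 n}$)
$359 b{\left(-36,1 \left(-5 - 1\right) \right)} = 359 \frac{4 + 1 \left(-5 - 1\right)}{2 \left(-36\right)} = 359 \cdot \frac{1}{2} \left(- \frac{1}{36}\right) \left(4 + 1 \left(-5 - 1\right)\right) = 359 \cdot \frac{1}{2} \left(- \frac{1}{36}\right) \left(4 + 1 \left(-6\right)\right) = 359 \cdot \frac{1}{2} \left(- \frac{1}{36}\right) \left(4 - 6\right) = 359 \cdot \frac{1}{2} \left(- \frac{1}{36}\right) \left(-2\right) = 359 \cdot \frac{1}{36} = \frac{359}{36}$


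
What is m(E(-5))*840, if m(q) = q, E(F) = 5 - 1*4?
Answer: 840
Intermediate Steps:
E(F) = 1 (E(F) = 5 - 4 = 1)
m(E(-5))*840 = 1*840 = 840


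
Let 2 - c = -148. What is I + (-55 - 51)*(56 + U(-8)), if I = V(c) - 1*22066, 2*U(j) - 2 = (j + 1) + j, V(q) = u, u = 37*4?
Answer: -27165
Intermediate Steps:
c = 150 (c = 2 - 1*(-148) = 2 + 148 = 150)
u = 148
V(q) = 148
U(j) = 3/2 + j (U(j) = 1 + ((j + 1) + j)/2 = 1 + ((1 + j) + j)/2 = 1 + (1 + 2*j)/2 = 1 + (½ + j) = 3/2 + j)
I = -21918 (I = 148 - 1*22066 = 148 - 22066 = -21918)
I + (-55 - 51)*(56 + U(-8)) = -21918 + (-55 - 51)*(56 + (3/2 - 8)) = -21918 - 106*(56 - 13/2) = -21918 - 106*99/2 = -21918 - 5247 = -27165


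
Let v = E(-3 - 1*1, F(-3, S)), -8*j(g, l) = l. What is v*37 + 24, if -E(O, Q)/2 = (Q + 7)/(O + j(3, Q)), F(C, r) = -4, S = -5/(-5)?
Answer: 612/7 ≈ 87.429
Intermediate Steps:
S = 1 (S = -5*(-1/5) = 1)
j(g, l) = -l/8
E(O, Q) = -2*(7 + Q)/(O - Q/8) (E(O, Q) = -2*(Q + 7)/(O - Q/8) = -2*(7 + Q)/(O - Q/8))
v = 12/7 (v = 16*(-7 - 1*(-4))/(-1*(-4) + 8*(-3 - 1*1)) = 16*(-7 + 4)/(4 + 8*(-3 - 1)) = 16*(-3)/(4 + 8*(-4)) = 16*(-3)/(4 - 32) = 16*(-3)/(-28) = 16*(-1/28)*(-3) = 12/7 ≈ 1.7143)
v*37 + 24 = (12/7)*37 + 24 = 444/7 + 24 = 612/7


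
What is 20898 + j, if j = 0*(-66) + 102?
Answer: 21000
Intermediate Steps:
j = 102 (j = 0 + 102 = 102)
20898 + j = 20898 + 102 = 21000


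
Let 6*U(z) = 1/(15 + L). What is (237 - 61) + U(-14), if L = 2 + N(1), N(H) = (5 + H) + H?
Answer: 25345/144 ≈ 176.01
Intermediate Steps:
N(H) = 5 + 2*H
L = 9 (L = 2 + (5 + 2*1) = 2 + (5 + 2) = 2 + 7 = 9)
U(z) = 1/144 (U(z) = 1/(6*(15 + 9)) = (⅙)/24 = (⅙)*(1/24) = 1/144)
(237 - 61) + U(-14) = (237 - 61) + 1/144 = 176 + 1/144 = 25345/144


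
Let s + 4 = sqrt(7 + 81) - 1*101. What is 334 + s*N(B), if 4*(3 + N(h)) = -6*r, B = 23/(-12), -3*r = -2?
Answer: 754 - 8*sqrt(22) ≈ 716.48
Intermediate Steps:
r = 2/3 (r = -1/3*(-2) = 2/3 ≈ 0.66667)
B = -23/12 (B = 23*(-1/12) = -23/12 ≈ -1.9167)
s = -105 + 2*sqrt(22) (s = -4 + (sqrt(7 + 81) - 1*101) = -4 + (sqrt(88) - 101) = -4 + (2*sqrt(22) - 101) = -4 + (-101 + 2*sqrt(22)) = -105 + 2*sqrt(22) ≈ -95.619)
N(h) = -4 (N(h) = -3 + (-6*2/3)/4 = -3 + (1/4)*(-4) = -3 - 1 = -4)
334 + s*N(B) = 334 + (-105 + 2*sqrt(22))*(-4) = 334 + (420 - 8*sqrt(22)) = 754 - 8*sqrt(22)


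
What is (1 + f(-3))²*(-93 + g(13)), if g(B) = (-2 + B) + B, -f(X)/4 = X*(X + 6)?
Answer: -94461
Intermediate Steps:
f(X) = -4*X*(6 + X) (f(X) = -4*X*(X + 6) = -4*X*(6 + X))
g(B) = -2 + 2*B
(1 + f(-3))²*(-93 + g(13)) = (1 - 4*(-3)*(6 - 3))²*(-93 + (-2 + 2*13)) = (1 - 4*(-3)*3)²*(-93 + (-2 + 26)) = (1 + 36)²*(-93 + 24) = 37²*(-69) = 1369*(-69) = -94461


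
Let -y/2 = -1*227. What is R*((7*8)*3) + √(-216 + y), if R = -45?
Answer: -7560 + √238 ≈ -7544.6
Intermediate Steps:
y = 454 (y = -(-2)*227 = -2*(-227) = 454)
R*((7*8)*3) + √(-216 + y) = -45*7*8*3 + √(-216 + 454) = -2520*3 + √238 = -45*168 + √238 = -7560 + √238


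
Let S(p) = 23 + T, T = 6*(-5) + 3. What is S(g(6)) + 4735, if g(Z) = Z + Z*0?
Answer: 4731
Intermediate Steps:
g(Z) = Z (g(Z) = Z + 0 = Z)
T = -27 (T = -30 + 3 = -27)
S(p) = -4 (S(p) = 23 - 27 = -4)
S(g(6)) + 4735 = -4 + 4735 = 4731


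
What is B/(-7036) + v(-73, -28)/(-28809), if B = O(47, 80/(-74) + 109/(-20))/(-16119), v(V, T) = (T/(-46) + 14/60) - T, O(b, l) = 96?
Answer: -6960276101/6958188506610 ≈ -0.0010003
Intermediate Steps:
v(V, T) = 7/30 - 47*T/46 (v(V, T) = (T*(-1/46) + 14*(1/60)) - T = (-T/46 + 7/30) - T = (7/30 - T/46) - T = 7/30 - 47*T/46)
B = -32/5373 (B = 96/(-16119) = 96*(-1/16119) = -32/5373 ≈ -0.0059557)
B/(-7036) + v(-73, -28)/(-28809) = -32/5373/(-7036) + (7/30 - 47/46*(-28))/(-28809) = -32/5373*(-1/7036) + (7/30 + 658/23)*(-1/28809) = 8/9451107 + (19901/690)*(-1/28809) = 8/9451107 - 19901/19878210 = -6960276101/6958188506610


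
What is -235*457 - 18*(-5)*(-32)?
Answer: -110275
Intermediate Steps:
-235*457 - 18*(-5)*(-32) = -107395 + 90*(-32) = -107395 - 2880 = -110275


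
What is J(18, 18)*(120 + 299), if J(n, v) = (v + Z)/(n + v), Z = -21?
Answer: -419/12 ≈ -34.917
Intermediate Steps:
J(n, v) = (-21 + v)/(n + v) (J(n, v) = (v - 21)/(n + v) = (-21 + v)/(n + v))
J(18, 18)*(120 + 299) = ((-21 + 18)/(18 + 18))*(120 + 299) = (-3/36)*419 = ((1/36)*(-3))*419 = -1/12*419 = -419/12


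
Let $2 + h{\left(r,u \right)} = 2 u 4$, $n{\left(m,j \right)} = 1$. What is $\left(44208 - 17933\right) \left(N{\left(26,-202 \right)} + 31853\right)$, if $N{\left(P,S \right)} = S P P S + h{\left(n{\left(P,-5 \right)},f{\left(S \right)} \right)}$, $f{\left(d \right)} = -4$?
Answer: $725592611825$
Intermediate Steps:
$h{\left(r,u \right)} = -2 + 8 u$ ($h{\left(r,u \right)} = -2 + 2 u 4 = -2 + 2 \cdot 4 u = -2 + 8 u$)
$N{\left(P,S \right)} = -34 + P^{2} S^{2}$ ($N{\left(P,S \right)} = S P P S + \left(-2 + 8 \left(-4\right)\right) = P S P S - 34 = S P^{2} S - 34 = P^{2} S^{2} - 34 = -34 + P^{2} S^{2}$)
$\left(44208 - 17933\right) \left(N{\left(26,-202 \right)} + 31853\right) = \left(44208 - 17933\right) \left(\left(-34 + 26^{2} \left(-202\right)^{2}\right) + 31853\right) = 26275 \left(\left(-34 + 676 \cdot 40804\right) + 31853\right) = 26275 \left(\left(-34 + 27583504\right) + 31853\right) = 26275 \left(27583470 + 31853\right) = 26275 \cdot 27615323 = 725592611825$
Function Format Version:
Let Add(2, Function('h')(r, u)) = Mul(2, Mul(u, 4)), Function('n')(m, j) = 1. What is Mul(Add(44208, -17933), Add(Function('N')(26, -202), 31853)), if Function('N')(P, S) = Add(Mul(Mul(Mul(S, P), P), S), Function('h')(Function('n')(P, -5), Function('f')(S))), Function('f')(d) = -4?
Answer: 725592611825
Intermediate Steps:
Function('h')(r, u) = Add(-2, Mul(8, u)) (Function('h')(r, u) = Add(-2, Mul(2, Mul(u, 4))) = Add(-2, Mul(2, Mul(4, u))) = Add(-2, Mul(8, u)))
Function('N')(P, S) = Add(-34, Mul(Pow(P, 2), Pow(S, 2))) (Function('N')(P, S) = Add(Mul(Mul(Mul(S, P), P), S), Add(-2, Mul(8, -4))) = Add(Mul(Mul(Mul(P, S), P), S), Add(-2, -32)) = Add(Mul(Mul(S, Pow(P, 2)), S), -34) = Add(Mul(Pow(P, 2), Pow(S, 2)), -34) = Add(-34, Mul(Pow(P, 2), Pow(S, 2))))
Mul(Add(44208, -17933), Add(Function('N')(26, -202), 31853)) = Mul(Add(44208, -17933), Add(Add(-34, Mul(Pow(26, 2), Pow(-202, 2))), 31853)) = Mul(26275, Add(Add(-34, Mul(676, 40804)), 31853)) = Mul(26275, Add(Add(-34, 27583504), 31853)) = Mul(26275, Add(27583470, 31853)) = Mul(26275, 27615323) = 725592611825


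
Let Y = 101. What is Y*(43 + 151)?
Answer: 19594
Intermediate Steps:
Y*(43 + 151) = 101*(43 + 151) = 101*194 = 19594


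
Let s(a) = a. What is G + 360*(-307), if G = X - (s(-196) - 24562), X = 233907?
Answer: 148145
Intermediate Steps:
G = 258665 (G = 233907 - (-196 - 24562) = 233907 - 1*(-24758) = 233907 + 24758 = 258665)
G + 360*(-307) = 258665 + 360*(-307) = 258665 - 110520 = 148145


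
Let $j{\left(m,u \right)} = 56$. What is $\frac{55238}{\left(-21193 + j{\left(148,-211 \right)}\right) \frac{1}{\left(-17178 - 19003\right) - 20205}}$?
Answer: $\frac{3114649868}{21137} \approx 1.4736 \cdot 10^{5}$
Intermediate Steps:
$\frac{55238}{\left(-21193 + j{\left(148,-211 \right)}\right) \frac{1}{\left(-17178 - 19003\right) - 20205}} = \frac{55238}{\left(-21193 + 56\right) \frac{1}{\left(-17178 - 19003\right) - 20205}} = \frac{55238}{\left(-21137\right) \frac{1}{-36181 - 20205}} = \frac{55238}{\left(-21137\right) \frac{1}{-56386}} = \frac{55238}{\left(-21137\right) \left(- \frac{1}{56386}\right)} = \frac{55238}{\frac{21137}{56386}} = 55238 \cdot \frac{56386}{21137} = \frac{3114649868}{21137}$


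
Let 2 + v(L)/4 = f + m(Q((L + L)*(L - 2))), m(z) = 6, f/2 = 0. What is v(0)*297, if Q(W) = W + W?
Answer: 4752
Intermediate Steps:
Q(W) = 2*W
f = 0 (f = 2*0 = 0)
v(L) = 16 (v(L) = -8 + 4*(0 + 6) = -8 + 4*6 = -8 + 24 = 16)
v(0)*297 = 16*297 = 4752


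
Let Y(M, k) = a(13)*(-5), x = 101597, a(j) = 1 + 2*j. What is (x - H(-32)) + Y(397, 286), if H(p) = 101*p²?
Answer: -1962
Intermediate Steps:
Y(M, k) = -135 (Y(M, k) = (1 + 2*13)*(-5) = (1 + 26)*(-5) = 27*(-5) = -135)
(x - H(-32)) + Y(397, 286) = (101597 - 101*(-32)²) - 135 = (101597 - 101*1024) - 135 = (101597 - 1*103424) - 135 = (101597 - 103424) - 135 = -1827 - 135 = -1962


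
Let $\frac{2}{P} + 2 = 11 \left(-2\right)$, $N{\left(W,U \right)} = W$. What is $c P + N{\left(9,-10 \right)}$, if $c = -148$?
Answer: $\frac{64}{3} \approx 21.333$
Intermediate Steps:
$P = - \frac{1}{12}$ ($P = \frac{2}{-2 + 11 \left(-2\right)} = \frac{2}{-2 - 22} = \frac{2}{-24} = 2 \left(- \frac{1}{24}\right) = - \frac{1}{12} \approx -0.083333$)
$c P + N{\left(9,-10 \right)} = \left(-148\right) \left(- \frac{1}{12}\right) + 9 = \frac{37}{3} + 9 = \frac{64}{3}$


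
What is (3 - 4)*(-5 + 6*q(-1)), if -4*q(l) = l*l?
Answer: 13/2 ≈ 6.5000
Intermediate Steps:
q(l) = -l²/4 (q(l) = -l*l/4 = -l²/4)
(3 - 4)*(-5 + 6*q(-1)) = (3 - 4)*(-5 + 6*(-¼*(-1)²)) = -(-5 + 6*(-¼*1)) = -(-5 + 6*(-¼)) = -(-5 - 3/2) = -1*(-13/2) = 13/2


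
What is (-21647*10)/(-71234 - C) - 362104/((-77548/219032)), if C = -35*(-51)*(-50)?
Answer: 178609343862711/174638096 ≈ 1.0227e+6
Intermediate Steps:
C = -89250 (C = 1785*(-50) = -89250)
(-21647*10)/(-71234 - C) - 362104/((-77548/219032)) = (-21647*10)/(-71234 - 1*(-89250)) - 362104/((-77548/219032)) = -216470/(-71234 + 89250) - 362104/((-77548*1/219032)) = -216470/18016 - 362104/(-19387/54758) = -216470*1/18016 - 362104*(-54758/19387) = -108235/9008 + 19828090832/19387 = 178609343862711/174638096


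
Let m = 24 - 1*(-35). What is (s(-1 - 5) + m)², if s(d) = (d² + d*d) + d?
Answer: 15625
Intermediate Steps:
s(d) = d + 2*d² (s(d) = (d² + d²) + d = 2*d² + d = d + 2*d²)
m = 59 (m = 24 + 35 = 59)
(s(-1 - 5) + m)² = ((-1 - 5)*(1 + 2*(-1 - 5)) + 59)² = (-6*(1 + 2*(-6)) + 59)² = (-6*(1 - 12) + 59)² = (-6*(-11) + 59)² = (66 + 59)² = 125² = 15625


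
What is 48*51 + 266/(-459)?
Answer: 1123366/459 ≈ 2447.4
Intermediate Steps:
48*51 + 266/(-459) = 2448 + 266*(-1/459) = 2448 - 266/459 = 1123366/459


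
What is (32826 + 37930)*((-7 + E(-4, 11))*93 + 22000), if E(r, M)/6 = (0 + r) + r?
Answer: 1194715060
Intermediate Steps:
E(r, M) = 12*r (E(r, M) = 6*((0 + r) + r) = 6*(r + r) = 6*(2*r) = 12*r)
(32826 + 37930)*((-7 + E(-4, 11))*93 + 22000) = (32826 + 37930)*((-7 + 12*(-4))*93 + 22000) = 70756*((-7 - 48)*93 + 22000) = 70756*(-55*93 + 22000) = 70756*(-5115 + 22000) = 70756*16885 = 1194715060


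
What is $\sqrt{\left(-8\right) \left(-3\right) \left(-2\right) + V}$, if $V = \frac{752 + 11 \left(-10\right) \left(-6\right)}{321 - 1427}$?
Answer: $\frac{5 i \sqrt{602770}}{553} \approx 7.0197 i$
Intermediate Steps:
$V = - \frac{706}{553}$ ($V = \frac{752 - -660}{-1106} = \left(752 + 660\right) \left(- \frac{1}{1106}\right) = 1412 \left(- \frac{1}{1106}\right) = - \frac{706}{553} \approx -1.2767$)
$\sqrt{\left(-8\right) \left(-3\right) \left(-2\right) + V} = \sqrt{\left(-8\right) \left(-3\right) \left(-2\right) - \frac{706}{553}} = \sqrt{24 \left(-2\right) - \frac{706}{553}} = \sqrt{-48 - \frac{706}{553}} = \sqrt{- \frac{27250}{553}} = \frac{5 i \sqrt{602770}}{553}$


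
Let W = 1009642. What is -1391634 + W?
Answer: -381992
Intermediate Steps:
-1391634 + W = -1391634 + 1009642 = -381992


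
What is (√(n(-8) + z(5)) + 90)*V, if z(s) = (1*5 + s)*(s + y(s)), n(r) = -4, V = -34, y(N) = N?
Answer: -3060 - 136*√6 ≈ -3393.1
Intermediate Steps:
z(s) = 2*s*(5 + s) (z(s) = (1*5 + s)*(s + s) = (5 + s)*(2*s) = 2*s*(5 + s))
(√(n(-8) + z(5)) + 90)*V = (√(-4 + 2*5*(5 + 5)) + 90)*(-34) = (√(-4 + 2*5*10) + 90)*(-34) = (√(-4 + 100) + 90)*(-34) = (√96 + 90)*(-34) = (4*√6 + 90)*(-34) = (90 + 4*√6)*(-34) = -3060 - 136*√6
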